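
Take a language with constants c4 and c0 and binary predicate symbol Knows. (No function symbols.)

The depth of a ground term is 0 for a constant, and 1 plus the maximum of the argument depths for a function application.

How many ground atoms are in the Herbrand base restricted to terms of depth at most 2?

First count ground terms of depth ≤ 2.
With no function symbols every ground term is a constant, so there are exactly 2 ground terms at every depth bound.
N_0 = 2
N_1 = 2
N_2 = 2
So |H| = 2.
For each predicate symbol, the number of ground atoms is |H| raised to its arity; summing:
  Knows: 2^2 = 4
Total ground atoms: 4.

4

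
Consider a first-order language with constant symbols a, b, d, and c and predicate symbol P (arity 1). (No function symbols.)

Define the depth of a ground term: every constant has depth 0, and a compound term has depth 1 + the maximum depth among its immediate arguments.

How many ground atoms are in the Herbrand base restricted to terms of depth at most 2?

First count ground terms of depth ≤ 2.
With no function symbols every ground term is a constant, so there are exactly 4 ground terms at every depth bound.
N_0 = 4
N_1 = 4
N_2 = 4
Explicitly: a, b, d, c.
So |H| = 4.
For each predicate symbol, the number of ground atoms is |H| raised to its arity; summing:
  P: 4
Total ground atoms: 4.

4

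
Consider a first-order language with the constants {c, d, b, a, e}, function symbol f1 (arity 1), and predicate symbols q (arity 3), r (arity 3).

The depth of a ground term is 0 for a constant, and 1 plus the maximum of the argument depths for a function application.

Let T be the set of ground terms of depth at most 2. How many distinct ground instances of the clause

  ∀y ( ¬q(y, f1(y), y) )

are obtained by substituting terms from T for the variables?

15

Ground terms of depth ≤ 2:
  Count level by level. With function symbols f1/1, the terms of depth ≤ k are the 5 constants together with each function applied to depth-≤(k−1) tuples, so N_k = 5 + N_{k-1}.
  N_0 = 5
  N_1 = 5 + 5 = 10
  N_2 = 5 + 10 = 15
So there are 15 ground terms available for substitution.
There is 1 variable to instantiate (y),  occurring in at least one literal, so different choices give different ground instances.
Number of ground instances = 15.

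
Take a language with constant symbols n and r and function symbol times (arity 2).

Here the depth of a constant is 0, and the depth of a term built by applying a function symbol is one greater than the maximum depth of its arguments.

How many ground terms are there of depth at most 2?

If N_k denotes the number of depth-≤k ground terms, the 2 constants give N_0 = 2, and each function symbol of arity r contributes N_{k-1}^r new terms at level k: N_k = 2 + N_{k-1}^2.
N_0 = 2
N_1 = 2 + 2^2 = 6
N_2 = 2 + 6^2 = 38

38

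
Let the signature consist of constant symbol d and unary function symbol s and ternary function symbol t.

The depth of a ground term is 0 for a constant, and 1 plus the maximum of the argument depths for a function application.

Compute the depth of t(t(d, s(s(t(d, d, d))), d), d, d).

5

depth(t(d, d, d)) = 1 + max(0, 0, 0) = 1
depth(s(t(d, d, d))) = 1 + depth(t(d, d, d)) = 1 + 1 = 2
depth(s(s(t(d, d, d)))) = 1 + depth(s(t(d, d, d))) = 1 + 2 = 3
depth(t(d, s(s(t(d, d, d))), d)) = 1 + max(0, 3, 0) = 4
depth(t(t(d, s(s(t(d, d, d))), d), d, d)) = 1 + max(4, 0, 0) = 5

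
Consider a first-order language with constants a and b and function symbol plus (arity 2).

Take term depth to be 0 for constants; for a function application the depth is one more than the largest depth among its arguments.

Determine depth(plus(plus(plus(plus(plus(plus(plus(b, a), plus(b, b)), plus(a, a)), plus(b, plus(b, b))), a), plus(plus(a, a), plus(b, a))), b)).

7

depth(plus(b, a)) = 1 + max(0, 0) = 1
depth(plus(b, b)) = 1 + max(0, 0) = 1
depth(plus(plus(b, a), plus(b, b))) = 1 + max(1, 1) = 2
depth(plus(a, a)) = 1 + max(0, 0) = 1
depth(plus(plus(plus(b, a), plus(b, b)), plus(a, a))) = 1 + max(2, 1) = 3
depth(plus(b, plus(b, b))) = 1 + max(0, 1) = 2
depth(plus(plus(plus(plus(b, a), plus(b, b)), plus(a, a)), plus(b, plus(b, b)))) = 1 + max(3, 2) = 4
depth(plus(plus(plus(plus(plus(b, a), plus(b, b)), plus(a, a)), plus(b, plus(b, b))), a)) = 1 + max(4, 0) = 5
depth(plus(plus(a, a), plus(b, a))) = 1 + max(1, 1) = 2
depth(plus(plus(plus(plus(plus(plus(b, a), plus(b, b)), plus(a, a)), plus(b, plus(b, b))), a), plus(plus(a, a), plus(b, a)))) = 1 + max(5, 2) = 6
depth(plus(plus(plus(plus(plus(plus(plus(b, a), plus(b, b)), plus(a, a)), plus(b, plus(b, b))), a), plus(plus(a, a), plus(b, a))), b)) = 1 + max(6, 0) = 7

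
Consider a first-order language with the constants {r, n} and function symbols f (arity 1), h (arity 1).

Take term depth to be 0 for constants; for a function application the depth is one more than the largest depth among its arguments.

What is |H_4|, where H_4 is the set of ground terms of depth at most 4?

62

If N_k denotes the number of depth-≤k ground terms, the 2 constants give N_0 = 2, and each function symbol of arity r contributes N_{k-1}^r new terms at level k: N_k = 2 + N_{k-1} + N_{k-1}.
N_0 = 2
N_1 = 2 + 2 + 2 = 6
N_2 = 2 + 6 + 6 = 14
N_3 = 2 + 14 + 14 = 30
N_4 = 2 + 30 + 30 = 62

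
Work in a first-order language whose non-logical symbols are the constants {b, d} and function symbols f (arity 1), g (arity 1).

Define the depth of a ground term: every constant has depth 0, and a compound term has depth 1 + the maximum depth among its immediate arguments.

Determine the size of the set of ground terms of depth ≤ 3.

Let N_k = |{terms of depth ≤ k}|. Then N_0 = 2 and N_k = 2 + N_{k-1} + N_{k-1} for k ≥ 1 (one summand per function symbol, arity giving the exponent).
N_0 = 2
N_1 = 2 + 2 + 2 = 6
N_2 = 2 + 6 + 6 = 14
N_3 = 2 + 14 + 14 = 30

30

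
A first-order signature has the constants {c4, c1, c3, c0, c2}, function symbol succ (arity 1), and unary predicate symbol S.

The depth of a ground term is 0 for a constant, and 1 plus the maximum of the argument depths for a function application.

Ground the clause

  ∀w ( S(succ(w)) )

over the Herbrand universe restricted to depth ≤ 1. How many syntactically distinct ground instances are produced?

Ground terms of depth ≤ 1:
  Count level by level. With function symbols succ/1, the terms of depth ≤ k are the 5 constants together with each function applied to depth-≤(k−1) tuples, so N_k = 5 + N_{k-1}.
  N_0 = 5
  N_1 = 5 + 5 = 10
  Explicitly: c4, c1, c3, c0, c2, succ(c4), succ(c1), succ(c3), succ(c0), succ(c2).
So there are 10 ground terms available for substitution.
There is 1 variable to instantiate (w),  occurring in at least one literal, so different choices give different ground instances.
Number of ground instances = 10.

10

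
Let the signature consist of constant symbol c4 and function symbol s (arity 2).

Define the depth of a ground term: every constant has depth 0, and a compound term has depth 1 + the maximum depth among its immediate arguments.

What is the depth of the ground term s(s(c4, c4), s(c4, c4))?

2

depth(s(c4, c4)) = 1 + max(0, 0) = 1
depth(s(s(c4, c4), s(c4, c4))) = 1 + max(1, 1) = 2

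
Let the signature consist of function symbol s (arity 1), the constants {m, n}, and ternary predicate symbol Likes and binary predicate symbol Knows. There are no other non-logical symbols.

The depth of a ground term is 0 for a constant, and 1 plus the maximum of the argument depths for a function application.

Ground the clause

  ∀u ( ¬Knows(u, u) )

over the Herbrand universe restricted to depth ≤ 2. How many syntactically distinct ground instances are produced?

6

Ground terms of depth ≤ 2:
  Let N_k count ground terms of depth at most k. Each non-constant term of depth ≤ k is some function symbol applied to depth-≤(k−1) arguments, giving N_k = 2 + N_{k-1}.
  N_0 = 2
  N_1 = 2 + 2 = 4
  N_2 = 2 + 4 = 6
  Explicitly: m, n, s(m), s(n), s(s(m)), s(s(n)).
So there are 6 ground terms available for substitution.
The body mentions the single quantified variable u; since ground terms form a free algebra, no two substitutions collapse to the same formula.
Number of ground instances = 6.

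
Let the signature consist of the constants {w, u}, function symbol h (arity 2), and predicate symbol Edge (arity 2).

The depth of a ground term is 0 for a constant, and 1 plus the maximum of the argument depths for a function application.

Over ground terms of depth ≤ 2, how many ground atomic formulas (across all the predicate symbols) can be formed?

1444

First count ground terms of depth ≤ 2.
Let N_k count ground terms of depth at most k. Each non-constant term of depth ≤ k is some function symbol applied to depth-≤(k−1) arguments, giving N_k = 2 + N_{k-1}^2.
N_0 = 2
N_1 = 2 + 2^2 = 6
N_2 = 2 + 6^2 = 38
So |H| = 38.
A ground atom is a predicate applied to a tuple of terms from H, so the count is the sum over predicates of |H|^arity:
  Edge: 38^2 = 1444
Total ground atoms: 1444.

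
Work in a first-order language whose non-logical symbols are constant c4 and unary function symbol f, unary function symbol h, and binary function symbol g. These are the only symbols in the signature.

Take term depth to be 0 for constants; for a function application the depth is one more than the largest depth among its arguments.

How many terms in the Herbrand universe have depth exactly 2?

Let N_k = |{terms of depth ≤ k}|. Then N_0 = 1 and N_k = 1 + N_{k-1} + N_{k-1} + N_{k-1}^2 for k ≥ 1 (one summand per function symbol, arity giving the exponent).
N_0 = 1
N_1 = 1 + 1 + 1 + 1^2 = 4
N_2 = 1 + 4 + 4 + 4^2 = 25
Terms of depth exactly 2: N_2 − N_1 = 25 − 4 = 21.

21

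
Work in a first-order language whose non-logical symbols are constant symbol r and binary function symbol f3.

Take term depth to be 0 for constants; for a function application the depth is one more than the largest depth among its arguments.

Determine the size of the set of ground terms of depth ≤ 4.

677

Let N_k count ground terms of depth at most k. Each non-constant term of depth ≤ k is some function symbol applied to depth-≤(k−1) arguments, giving N_k = 1 + N_{k-1}^2.
N_0 = 1
N_1 = 1 + 1^2 = 2
N_2 = 1 + 2^2 = 5
N_3 = 1 + 5^2 = 26
N_4 = 1 + 26^2 = 677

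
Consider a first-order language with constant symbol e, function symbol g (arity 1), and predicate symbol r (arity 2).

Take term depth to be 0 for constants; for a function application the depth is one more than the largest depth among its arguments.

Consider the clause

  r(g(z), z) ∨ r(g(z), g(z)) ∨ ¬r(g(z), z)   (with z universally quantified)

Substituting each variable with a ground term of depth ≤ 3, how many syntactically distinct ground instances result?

4

Ground terms of depth ≤ 3:
  If N_k denotes the number of depth-≤k ground terms, the 1 constant gives N_0 = 1, and each function symbol of arity r contributes N_{k-1}^r new terms at level k: N_k = 1 + N_{k-1}.
  N_0 = 1
  N_1 = 1 + 1 = 2
  N_2 = 1 + 2 = 3
  N_3 = 1 + 3 = 4
  Explicitly: e, g(e), g(g(e)), g(g(g(e))).
So there are 4 ground terms available for substitution.
The body mentions the single quantified variable z; since ground terms form a free algebra, no two substitutions collapse to the same formula.
Number of ground instances = 4.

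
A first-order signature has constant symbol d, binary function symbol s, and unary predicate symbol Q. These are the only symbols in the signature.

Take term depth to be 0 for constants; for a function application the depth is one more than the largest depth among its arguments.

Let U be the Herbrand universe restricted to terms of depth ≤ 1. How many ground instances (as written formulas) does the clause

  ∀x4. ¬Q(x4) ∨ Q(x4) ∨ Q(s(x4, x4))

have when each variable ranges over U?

Ground terms of depth ≤ 1:
  Count level by level. With function symbols s/2, the terms of depth ≤ k are the 1 constant together with each function applied to depth-≤(k−1) tuples, so N_k = 1 + N_{k-1}^2.
  N_0 = 1
  N_1 = 1 + 1^2 = 2
  Explicitly: d, s(d, d).
So there are 2 ground terms available for substitution.
The variable x4 ranges independently over the available ground terms, and distinct assignments produce distinct instances.
Number of ground instances = 2.

2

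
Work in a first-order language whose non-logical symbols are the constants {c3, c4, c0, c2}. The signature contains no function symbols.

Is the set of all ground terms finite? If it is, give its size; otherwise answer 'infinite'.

4

There are no function symbols, so every ground term is one of the 4 constants.
The Herbrand universe is {c3, c4, c0, c2}, which is finite with 4 elements.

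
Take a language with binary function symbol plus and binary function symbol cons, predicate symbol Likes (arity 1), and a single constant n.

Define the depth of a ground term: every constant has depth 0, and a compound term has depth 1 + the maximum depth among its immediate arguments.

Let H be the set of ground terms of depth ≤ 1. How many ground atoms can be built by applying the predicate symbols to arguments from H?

First count ground terms of depth ≤ 1.
Write N_k for the number of ground terms of depth ≤ k. A term of depth ≤ k is either a constant or a function symbol applied to arguments of depth ≤ k−1, so N_k = 1 + N_{k-1}^2 + N_{k-1}^2.
N_0 = 1
N_1 = 1 + 1^2 + 1^2 = 3
So |H| = 3.
Ground atoms are formed by filling each argument slot of a predicate with a term from H, so an r-ary predicate gives |H|^r atoms:
  Likes: 3
Total ground atoms: 3.

3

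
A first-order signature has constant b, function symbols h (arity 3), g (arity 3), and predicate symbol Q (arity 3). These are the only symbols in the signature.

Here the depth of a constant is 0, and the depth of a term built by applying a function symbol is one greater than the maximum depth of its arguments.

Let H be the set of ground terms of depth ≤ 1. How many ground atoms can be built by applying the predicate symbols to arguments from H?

First count ground terms of depth ≤ 1.
If N_k denotes the number of depth-≤k ground terms, the 1 constant gives N_0 = 1, and each function symbol of arity r contributes N_{k-1}^r new terms at level k: N_k = 1 + N_{k-1}^3 + N_{k-1}^3.
N_0 = 1
N_1 = 1 + 1^3 + 1^3 = 3
So |H| = 3.
Ground atoms are formed by filling each argument slot of a predicate with a term from H, so an r-ary predicate gives |H|^r atoms:
  Q: 3^3 = 27
Total ground atoms: 27.

27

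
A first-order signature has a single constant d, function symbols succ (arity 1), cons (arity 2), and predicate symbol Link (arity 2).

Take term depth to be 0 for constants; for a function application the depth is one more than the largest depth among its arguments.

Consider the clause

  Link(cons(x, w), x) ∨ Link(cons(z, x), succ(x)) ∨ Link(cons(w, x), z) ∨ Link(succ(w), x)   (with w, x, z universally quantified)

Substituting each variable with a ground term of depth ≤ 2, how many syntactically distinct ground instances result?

2197

Ground terms of depth ≤ 2:
  If N_k denotes the number of depth-≤k ground terms, the 1 constant gives N_0 = 1, and each function symbol of arity r contributes N_{k-1}^r new terms at level k: N_k = 1 + N_{k-1} + N_{k-1}^2.
  N_0 = 1
  N_1 = 1 + 1 + 1^2 = 3
  N_2 = 1 + 3 + 3^2 = 13
So there are 13 ground terms available for substitution.
The body mentions every one of the 3 quantified variables; since ground terms form a free algebra, no two substitutions collapse to the same formula.
Number of ground instances = 13^3 = 2197.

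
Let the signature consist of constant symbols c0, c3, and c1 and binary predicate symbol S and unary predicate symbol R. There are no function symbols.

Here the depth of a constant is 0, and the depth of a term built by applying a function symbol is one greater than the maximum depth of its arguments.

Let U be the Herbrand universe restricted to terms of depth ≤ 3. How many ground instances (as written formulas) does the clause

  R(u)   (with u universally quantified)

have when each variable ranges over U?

Ground terms of depth ≤ 3:
  With no function symbols every ground term is a constant, so there are exactly 3 ground terms at every depth bound.
  N_0 = 3
  N_1 = 3
  N_2 = 3
  N_3 = 3
  Explicitly: c0, c3, c1.
So there are 3 ground terms available for substitution.
There is 1 variable to instantiate (u),  occurring in at least one literal, so different choices give different ground instances.
Number of ground instances = 3.

3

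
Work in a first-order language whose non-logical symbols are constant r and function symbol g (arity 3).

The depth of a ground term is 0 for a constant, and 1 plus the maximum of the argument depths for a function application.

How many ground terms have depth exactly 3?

721

Let N_k count ground terms of depth at most k. Each non-constant term of depth ≤ k is some function symbol applied to depth-≤(k−1) arguments, giving N_k = 1 + N_{k-1}^3.
N_0 = 1
N_1 = 1 + 1^3 = 2
N_2 = 1 + 2^3 = 9
N_3 = 1 + 9^3 = 730
Terms of depth exactly 3: N_3 − N_2 = 730 − 9 = 721.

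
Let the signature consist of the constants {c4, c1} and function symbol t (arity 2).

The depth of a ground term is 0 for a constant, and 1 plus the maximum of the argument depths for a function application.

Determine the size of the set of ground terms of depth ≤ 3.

1446

Write N_k for the number of ground terms of depth ≤ k. A term of depth ≤ k is either a constant or a function symbol applied to arguments of depth ≤ k−1, so N_k = 2 + N_{k-1}^2.
N_0 = 2
N_1 = 2 + 2^2 = 6
N_2 = 2 + 6^2 = 38
N_3 = 2 + 38^2 = 1446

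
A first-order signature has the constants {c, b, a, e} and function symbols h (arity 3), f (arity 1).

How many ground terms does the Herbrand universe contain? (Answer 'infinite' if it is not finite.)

The signature has at least one function symbol (h, arity 3) and at least one constant (c).
Iterating h gives infinitely many distinct ground terms: c, h(c, c, c), h(h(c, c, c), h(c, c, c), h(c, c, c)), ...
So the Herbrand universe is infinite.

infinite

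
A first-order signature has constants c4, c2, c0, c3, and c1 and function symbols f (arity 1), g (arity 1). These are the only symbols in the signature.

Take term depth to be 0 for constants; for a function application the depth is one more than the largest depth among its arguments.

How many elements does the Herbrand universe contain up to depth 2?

Let N_k = |{terms of depth ≤ k}|. Then N_0 = 5 and N_k = 5 + N_{k-1} + N_{k-1} for k ≥ 1 (one summand per function symbol, arity giving the exponent).
N_0 = 5
N_1 = 5 + 5 + 5 = 15
N_2 = 5 + 15 + 15 = 35

35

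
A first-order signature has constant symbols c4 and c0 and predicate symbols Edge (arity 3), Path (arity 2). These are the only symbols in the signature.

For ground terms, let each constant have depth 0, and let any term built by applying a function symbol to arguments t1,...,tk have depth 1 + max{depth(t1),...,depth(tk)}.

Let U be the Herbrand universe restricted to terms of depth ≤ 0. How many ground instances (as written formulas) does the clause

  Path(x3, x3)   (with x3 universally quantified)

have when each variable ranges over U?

2

Ground terms of depth ≤ 0:
  With no function symbols every ground term is a constant, so there are exactly 2 ground terms at every depth bound.
  N_0 = 2
  Explicitly: c4, c0.
So there are 2 ground terms available for substitution.
There is 1 variable to instantiate (x3),  occurring in at least one literal, so different choices give different ground instances.
Number of ground instances = 2.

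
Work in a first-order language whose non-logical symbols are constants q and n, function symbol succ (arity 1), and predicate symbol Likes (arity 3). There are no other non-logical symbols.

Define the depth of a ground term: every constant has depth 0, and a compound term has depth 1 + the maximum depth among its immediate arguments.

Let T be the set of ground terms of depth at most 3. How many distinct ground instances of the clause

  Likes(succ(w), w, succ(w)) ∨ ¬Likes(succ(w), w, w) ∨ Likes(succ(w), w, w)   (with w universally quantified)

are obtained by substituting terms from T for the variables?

Ground terms of depth ≤ 3:
  Count level by level. With function symbols succ/1, the terms of depth ≤ k are the 2 constants together with each function applied to depth-≤(k−1) tuples, so N_k = 2 + N_{k-1}.
  N_0 = 2
  N_1 = 2 + 2 = 4
  N_2 = 2 + 4 = 6
  N_3 = 2 + 6 = 8
  Explicitly: q, n, succ(q), succ(n), succ(succ(q)), succ(succ(n)), succ(succ(succ(q))), succ(succ(succ(n))).
So there are 8 ground terms available for substitution.
There is 1 variable to instantiate (w),  occurring in at least one literal, so different choices give different ground instances.
Number of ground instances = 8.

8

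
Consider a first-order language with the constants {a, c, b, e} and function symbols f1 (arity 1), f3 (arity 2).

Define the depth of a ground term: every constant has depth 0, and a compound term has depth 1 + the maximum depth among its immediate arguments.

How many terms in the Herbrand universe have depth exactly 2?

580

Let N_k count ground terms of depth at most k. Each non-constant term of depth ≤ k is some function symbol applied to depth-≤(k−1) arguments, giving N_k = 4 + N_{k-1} + N_{k-1}^2.
N_0 = 4
N_1 = 4 + 4 + 4^2 = 24
N_2 = 4 + 24 + 24^2 = 604
Terms of depth exactly 2: N_2 − N_1 = 604 − 24 = 580.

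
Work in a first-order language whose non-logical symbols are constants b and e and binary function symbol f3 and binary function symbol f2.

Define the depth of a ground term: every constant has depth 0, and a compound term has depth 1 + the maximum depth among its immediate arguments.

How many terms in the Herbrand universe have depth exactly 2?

192

If N_k denotes the number of depth-≤k ground terms, the 2 constants give N_0 = 2, and each function symbol of arity r contributes N_{k-1}^r new terms at level k: N_k = 2 + N_{k-1}^2 + N_{k-1}^2.
N_0 = 2
N_1 = 2 + 2^2 + 2^2 = 10
N_2 = 2 + 10^2 + 10^2 = 202
Terms of depth exactly 2: N_2 − N_1 = 202 − 10 = 192.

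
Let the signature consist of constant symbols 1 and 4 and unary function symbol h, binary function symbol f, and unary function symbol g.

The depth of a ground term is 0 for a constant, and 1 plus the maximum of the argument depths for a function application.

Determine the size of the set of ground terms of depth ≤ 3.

Let N_k = |{terms of depth ≤ k}|. Then N_0 = 2 and N_k = 2 + N_{k-1} + N_{k-1}^2 + N_{k-1} for k ≥ 1 (one summand per function symbol, arity giving the exponent).
N_0 = 2
N_1 = 2 + 2 + 2^2 + 2 = 10
N_2 = 2 + 10 + 10^2 + 10 = 122
N_3 = 2 + 122 + 122^2 + 122 = 15130

15130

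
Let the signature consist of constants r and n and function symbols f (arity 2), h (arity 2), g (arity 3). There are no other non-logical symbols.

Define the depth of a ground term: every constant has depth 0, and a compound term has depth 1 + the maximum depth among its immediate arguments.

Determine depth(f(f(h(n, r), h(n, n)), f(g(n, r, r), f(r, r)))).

3

depth(h(n, r)) = 1 + max(0, 0) = 1
depth(h(n, n)) = 1 + max(0, 0) = 1
depth(f(h(n, r), h(n, n))) = 1 + max(1, 1) = 2
depth(g(n, r, r)) = 1 + max(0, 0, 0) = 1
depth(f(r, r)) = 1 + max(0, 0) = 1
depth(f(g(n, r, r), f(r, r))) = 1 + max(1, 1) = 2
depth(f(f(h(n, r), h(n, n)), f(g(n, r, r), f(r, r)))) = 1 + max(2, 2) = 3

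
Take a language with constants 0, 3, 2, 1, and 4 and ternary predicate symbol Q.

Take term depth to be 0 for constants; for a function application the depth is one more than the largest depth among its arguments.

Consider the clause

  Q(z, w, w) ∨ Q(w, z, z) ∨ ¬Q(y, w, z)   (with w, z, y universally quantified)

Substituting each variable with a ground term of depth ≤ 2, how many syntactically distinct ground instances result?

Ground terms of depth ≤ 2:
  With no function symbols every ground term is a constant, so there are exactly 5 ground terms at every depth bound.
  N_0 = 5
  N_1 = 5
  N_2 = 5
So there are 5 ground terms available for substitution.
There are 3 variables to instantiate (w, z, y), each occurring in at least one literal, so different choices give different ground instances.
Number of ground instances = 5^3 = 125.

125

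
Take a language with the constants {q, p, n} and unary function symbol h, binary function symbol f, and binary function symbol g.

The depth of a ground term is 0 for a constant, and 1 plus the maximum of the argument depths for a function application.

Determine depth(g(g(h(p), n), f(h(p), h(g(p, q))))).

4

depth(h(p)) = 1 + depth(p) = 1 + 0 = 1
depth(g(h(p), n)) = 1 + max(1, 0) = 2
depth(g(p, q)) = 1 + max(0, 0) = 1
depth(h(g(p, q))) = 1 + depth(g(p, q)) = 1 + 1 = 2
depth(f(h(p), h(g(p, q)))) = 1 + max(1, 2) = 3
depth(g(g(h(p), n), f(h(p), h(g(p, q))))) = 1 + max(2, 3) = 4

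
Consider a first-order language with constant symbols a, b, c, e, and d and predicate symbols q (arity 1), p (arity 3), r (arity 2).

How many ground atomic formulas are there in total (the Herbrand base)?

155

With no function symbols, the Herbrand universe is just the 5 constants.
Ground atoms per predicate: q: 5, p: 5^3 = 125, r: 5^2 = 25.
Herbrand base size = 5 + 125 + 25 = 155.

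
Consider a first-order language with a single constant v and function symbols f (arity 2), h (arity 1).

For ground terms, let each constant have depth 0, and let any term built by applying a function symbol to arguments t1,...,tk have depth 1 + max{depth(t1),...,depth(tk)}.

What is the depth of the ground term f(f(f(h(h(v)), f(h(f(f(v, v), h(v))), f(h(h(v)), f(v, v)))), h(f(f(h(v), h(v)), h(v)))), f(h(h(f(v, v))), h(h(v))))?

7

depth(h(v)) = 1 + depth(v) = 1 + 0 = 1
depth(h(h(v))) = 1 + depth(h(v)) = 1 + 1 = 2
depth(f(v, v)) = 1 + max(0, 0) = 1
depth(f(f(v, v), h(v))) = 1 + max(1, 1) = 2
depth(h(f(f(v, v), h(v)))) = 1 + depth(f(f(v, v), h(v))) = 1 + 2 = 3
depth(f(h(h(v)), f(v, v))) = 1 + max(2, 1) = 3
depth(f(h(f(f(v, v), h(v))), f(h(h(v)), f(v, v)))) = 1 + max(3, 3) = 4
depth(f(h(h(v)), f(h(f(f(v, v), h(v))), f(h(h(v)), f(v, v))))) = 1 + max(2, 4) = 5
depth(f(h(v), h(v))) = 1 + max(1, 1) = 2
depth(f(f(h(v), h(v)), h(v))) = 1 + max(2, 1) = 3
depth(h(f(f(h(v), h(v)), h(v)))) = 1 + depth(f(f(h(v), h(v)), h(v))) = 1 + 3 = 4
depth(f(f(h(h(v)), f(h(f(f(v, v), h(v))), f(h(h(v)), f(v, v)))), h(f(f(h(v), h(v)), h(v))))) = 1 + max(5, 4) = 6
depth(h(f(v, v))) = 1 + depth(f(v, v)) = 1 + 1 = 2
depth(h(h(f(v, v)))) = 1 + depth(h(f(v, v))) = 1 + 2 = 3
depth(f(h(h(f(v, v))), h(h(v)))) = 1 + max(3, 2) = 4
depth(f(f(f(h(h(v)), f(h(f(f(v, v), h(v))), f(h(h(v)), f(v, v)))), h(f(f(h(v), h(v)), h(v)))), f(h(h(f(v, v))), h(h(v))))) = 1 + max(6, 4) = 7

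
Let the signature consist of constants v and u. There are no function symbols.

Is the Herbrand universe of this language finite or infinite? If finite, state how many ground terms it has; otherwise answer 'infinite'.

There are no function symbols, so every ground term is one of the 2 constants.
The Herbrand universe is {v, u}, which is finite with 2 elements.

2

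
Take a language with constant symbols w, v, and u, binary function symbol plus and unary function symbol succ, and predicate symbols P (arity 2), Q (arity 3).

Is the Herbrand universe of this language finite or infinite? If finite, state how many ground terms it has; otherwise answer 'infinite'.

The signature has at least one function symbol (plus, arity 2) and at least one constant (w).
Iterating plus gives infinitely many distinct ground terms: w, plus(w, w), plus(plus(w, w), plus(w, w)), ...
So the Herbrand universe is infinite.

infinite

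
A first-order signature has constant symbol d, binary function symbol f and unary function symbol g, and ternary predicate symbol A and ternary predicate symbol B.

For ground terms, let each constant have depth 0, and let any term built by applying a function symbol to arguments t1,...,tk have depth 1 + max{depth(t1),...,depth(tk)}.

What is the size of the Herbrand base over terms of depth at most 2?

First count ground terms of depth ≤ 2.
Let N_k = |{terms of depth ≤ k}|. Then N_0 = 1 and N_k = 1 + N_{k-1}^2 + N_{k-1} for k ≥ 1 (one summand per function symbol, arity giving the exponent).
N_0 = 1
N_1 = 1 + 1^2 + 1 = 3
N_2 = 1 + 3^2 + 3 = 13
So |H| = 13.
A ground atom is a predicate applied to a tuple of terms from H, so the count is the sum over predicates of |H|^arity:
  A: 13^3 = 2197;  B: 13^3 = 2197
Total ground atoms: 2197 + 2197 = 4394.

4394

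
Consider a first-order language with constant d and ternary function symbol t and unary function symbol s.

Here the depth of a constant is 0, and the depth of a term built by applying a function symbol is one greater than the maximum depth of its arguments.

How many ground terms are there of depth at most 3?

Count level by level. With function symbols t/3, s/1, the terms of depth ≤ k are the 1 constant together with each function applied to depth-≤(k−1) tuples, so N_k = 1 + N_{k-1}^3 + N_{k-1}.
N_0 = 1
N_1 = 1 + 1^3 + 1 = 3
N_2 = 1 + 3^3 + 3 = 31
N_3 = 1 + 31^3 + 31 = 29823

29823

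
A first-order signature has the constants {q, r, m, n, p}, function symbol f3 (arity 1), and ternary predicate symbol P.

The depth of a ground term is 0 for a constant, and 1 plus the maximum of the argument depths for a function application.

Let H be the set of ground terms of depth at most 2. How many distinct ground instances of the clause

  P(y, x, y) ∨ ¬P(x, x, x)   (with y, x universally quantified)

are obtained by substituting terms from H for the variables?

Ground terms of depth ≤ 2:
  If N_k denotes the number of depth-≤k ground terms, the 5 constants give N_0 = 5, and each function symbol of arity r contributes N_{k-1}^r new terms at level k: N_k = 5 + N_{k-1}.
  N_0 = 5
  N_1 = 5 + 5 = 10
  N_2 = 5 + 10 = 15
So there are 15 ground terms available for substitution.
The clause has 2 distinct variables (y, x), each appearing in the body. In the free term algebra distinct substitutions yield syntactically distinct ground instances.
Number of ground instances = 15^2 = 225.

225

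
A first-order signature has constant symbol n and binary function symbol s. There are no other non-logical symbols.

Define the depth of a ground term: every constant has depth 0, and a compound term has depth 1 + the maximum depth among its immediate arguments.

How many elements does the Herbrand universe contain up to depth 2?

5

Let N_k = |{terms of depth ≤ k}|. Then N_0 = 1 and N_k = 1 + N_{k-1}^2 for k ≥ 1 (one summand per function symbol, arity giving the exponent).
N_0 = 1
N_1 = 1 + 1^2 = 2
N_2 = 1 + 2^2 = 5
Explicitly: n, s(n, n), s(n, s(n, n)), s(s(n, n), n), s(s(n, n), s(n, n)).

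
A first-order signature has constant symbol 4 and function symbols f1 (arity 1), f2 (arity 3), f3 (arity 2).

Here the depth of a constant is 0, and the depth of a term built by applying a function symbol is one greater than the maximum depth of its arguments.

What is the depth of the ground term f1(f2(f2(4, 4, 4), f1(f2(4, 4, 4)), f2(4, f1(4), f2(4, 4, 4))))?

4

depth(f2(4, 4, 4)) = 1 + max(0, 0, 0) = 1
depth(f1(f2(4, 4, 4))) = 1 + depth(f2(4, 4, 4)) = 1 + 1 = 2
depth(f1(4)) = 1 + depth(4) = 1 + 0 = 1
depth(f2(4, f1(4), f2(4, 4, 4))) = 1 + max(0, 1, 1) = 2
depth(f2(f2(4, 4, 4), f1(f2(4, 4, 4)), f2(4, f1(4), f2(4, 4, 4)))) = 1 + max(1, 2, 2) = 3
depth(f1(f2(f2(4, 4, 4), f1(f2(4, 4, 4)), f2(4, f1(4), f2(4, 4, 4))))) = 1 + depth(f2(f2(4, 4, 4), f1(f2(4, 4, 4)), f2(4, f1(4), f2(4, 4, 4)))) = 1 + 3 = 4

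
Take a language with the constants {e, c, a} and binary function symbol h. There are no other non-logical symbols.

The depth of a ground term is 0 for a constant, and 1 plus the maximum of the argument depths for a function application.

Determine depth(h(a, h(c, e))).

2

depth(h(c, e)) = 1 + max(0, 0) = 1
depth(h(a, h(c, e))) = 1 + max(0, 1) = 2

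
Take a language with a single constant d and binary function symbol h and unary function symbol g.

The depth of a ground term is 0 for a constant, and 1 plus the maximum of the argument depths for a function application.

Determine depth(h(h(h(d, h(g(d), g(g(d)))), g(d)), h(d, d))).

6

depth(g(d)) = 1 + depth(d) = 1 + 0 = 1
depth(g(g(d))) = 1 + depth(g(d)) = 1 + 1 = 2
depth(h(g(d), g(g(d)))) = 1 + max(1, 2) = 3
depth(h(d, h(g(d), g(g(d))))) = 1 + max(0, 3) = 4
depth(h(h(d, h(g(d), g(g(d)))), g(d))) = 1 + max(4, 1) = 5
depth(h(d, d)) = 1 + max(0, 0) = 1
depth(h(h(h(d, h(g(d), g(g(d)))), g(d)), h(d, d))) = 1 + max(5, 1) = 6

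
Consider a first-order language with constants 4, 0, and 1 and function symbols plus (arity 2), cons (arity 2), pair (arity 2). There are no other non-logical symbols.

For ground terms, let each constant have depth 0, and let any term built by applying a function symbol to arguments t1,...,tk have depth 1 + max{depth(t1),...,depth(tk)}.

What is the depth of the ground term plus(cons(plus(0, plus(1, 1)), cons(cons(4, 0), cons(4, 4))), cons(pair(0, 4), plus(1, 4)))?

depth(plus(1, 1)) = 1 + max(0, 0) = 1
depth(plus(0, plus(1, 1))) = 1 + max(0, 1) = 2
depth(cons(4, 0)) = 1 + max(0, 0) = 1
depth(cons(4, 4)) = 1 + max(0, 0) = 1
depth(cons(cons(4, 0), cons(4, 4))) = 1 + max(1, 1) = 2
depth(cons(plus(0, plus(1, 1)), cons(cons(4, 0), cons(4, 4)))) = 1 + max(2, 2) = 3
depth(pair(0, 4)) = 1 + max(0, 0) = 1
depth(plus(1, 4)) = 1 + max(0, 0) = 1
depth(cons(pair(0, 4), plus(1, 4))) = 1 + max(1, 1) = 2
depth(plus(cons(plus(0, plus(1, 1)), cons(cons(4, 0), cons(4, 4))), cons(pair(0, 4), plus(1, 4)))) = 1 + max(3, 2) = 4

4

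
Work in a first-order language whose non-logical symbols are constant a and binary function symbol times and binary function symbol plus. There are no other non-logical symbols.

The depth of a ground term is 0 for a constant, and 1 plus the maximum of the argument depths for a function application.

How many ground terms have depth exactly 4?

1044736

If N_k denotes the number of depth-≤k ground terms, the 1 constant gives N_0 = 1, and each function symbol of arity r contributes N_{k-1}^r new terms at level k: N_k = 1 + N_{k-1}^2 + N_{k-1}^2.
N_0 = 1
N_1 = 1 + 1^2 + 1^2 = 3
N_2 = 1 + 3^2 + 3^2 = 19
N_3 = 1 + 19^2 + 19^2 = 723
N_4 = 1 + 723^2 + 723^2 = 1045459
Terms of depth exactly 4: N_4 − N_3 = 1045459 − 723 = 1044736.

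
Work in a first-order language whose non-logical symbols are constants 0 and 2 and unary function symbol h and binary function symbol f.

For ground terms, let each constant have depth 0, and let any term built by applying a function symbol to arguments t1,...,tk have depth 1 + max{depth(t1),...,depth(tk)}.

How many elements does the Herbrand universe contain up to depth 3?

If N_k denotes the number of depth-≤k ground terms, the 2 constants give N_0 = 2, and each function symbol of arity r contributes N_{k-1}^r new terms at level k: N_k = 2 + N_{k-1} + N_{k-1}^2.
N_0 = 2
N_1 = 2 + 2 + 2^2 = 8
N_2 = 2 + 8 + 8^2 = 74
N_3 = 2 + 74 + 74^2 = 5552

5552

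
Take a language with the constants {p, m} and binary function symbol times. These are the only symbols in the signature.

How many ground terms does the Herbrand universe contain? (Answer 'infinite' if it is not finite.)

The signature has at least one function symbol (times, arity 2) and at least one constant (p).
Iterating times gives infinitely many distinct ground terms: p, times(p, p), times(times(p, p), times(p, p)), ...
So the Herbrand universe is infinite.

infinite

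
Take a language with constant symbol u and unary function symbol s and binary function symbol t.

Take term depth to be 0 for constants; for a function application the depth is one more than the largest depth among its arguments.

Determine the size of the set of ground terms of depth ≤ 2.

Write N_k for the number of ground terms of depth ≤ k. A term of depth ≤ k is either a constant or a function symbol applied to arguments of depth ≤ k−1, so N_k = 1 + N_{k-1} + N_{k-1}^2.
N_0 = 1
N_1 = 1 + 1 + 1^2 = 3
N_2 = 1 + 3 + 3^2 = 13

13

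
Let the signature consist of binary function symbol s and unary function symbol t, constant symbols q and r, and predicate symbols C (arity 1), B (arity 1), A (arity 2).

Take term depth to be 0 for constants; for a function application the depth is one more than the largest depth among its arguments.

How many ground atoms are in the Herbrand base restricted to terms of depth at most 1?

First count ground terms of depth ≤ 1.
Write N_k for the number of ground terms of depth ≤ k. A term of depth ≤ k is either a constant or a function symbol applied to arguments of depth ≤ k−1, so N_k = 2 + N_{k-1}^2 + N_{k-1}.
N_0 = 2
N_1 = 2 + 2^2 + 2 = 8
Explicitly: q, r, s(q, q), s(q, r), s(r, q), s(r, r), t(q), t(r).
So |H| = 8.
For each predicate symbol, the number of ground atoms is |H| raised to its arity; summing:
  C: 8;  B: 8;  A: 8^2 = 64
Total ground atoms: 8 + 8 + 64 = 80.

80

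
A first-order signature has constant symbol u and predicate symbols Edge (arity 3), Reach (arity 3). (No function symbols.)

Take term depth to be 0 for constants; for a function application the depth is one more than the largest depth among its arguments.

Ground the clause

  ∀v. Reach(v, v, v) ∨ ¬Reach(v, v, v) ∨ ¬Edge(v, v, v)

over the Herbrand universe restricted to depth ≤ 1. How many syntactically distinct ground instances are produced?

Ground terms of depth ≤ 1:
  With no function symbols every ground term is a constant, so there is exactly 1 ground term at every depth bound.
  N_0 = 1
  N_1 = 1
  Explicitly: u.
So there is exactly 1 ground term available for substitution.
The body mentions the single quantified variable v; since ground terms form a free algebra, no two substitutions collapse to the same formula.
Number of ground instances = 1.

1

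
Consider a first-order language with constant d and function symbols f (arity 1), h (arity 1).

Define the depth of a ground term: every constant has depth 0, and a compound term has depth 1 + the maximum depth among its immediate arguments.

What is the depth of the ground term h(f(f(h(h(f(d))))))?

depth(f(d)) = 1 + depth(d) = 1 + 0 = 1
depth(h(f(d))) = 1 + depth(f(d)) = 1 + 1 = 2
depth(h(h(f(d)))) = 1 + depth(h(f(d))) = 1 + 2 = 3
depth(f(h(h(f(d))))) = 1 + depth(h(h(f(d)))) = 1 + 3 = 4
depth(f(f(h(h(f(d)))))) = 1 + depth(f(h(h(f(d))))) = 1 + 4 = 5
depth(h(f(f(h(h(f(d))))))) = 1 + depth(f(f(h(h(f(d)))))) = 1 + 5 = 6

6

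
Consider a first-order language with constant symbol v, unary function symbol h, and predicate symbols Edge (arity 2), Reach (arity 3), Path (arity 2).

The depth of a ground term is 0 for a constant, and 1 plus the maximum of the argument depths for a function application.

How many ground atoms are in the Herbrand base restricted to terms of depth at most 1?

16

First count ground terms of depth ≤ 1.
Let N_k = |{terms of depth ≤ k}|. Then N_0 = 1 and N_k = 1 + N_{k-1} for k ≥ 1 (one summand per function symbol, arity giving the exponent).
N_0 = 1
N_1 = 1 + 1 = 2
Explicitly: v, h(v).
So |H| = 2.
A ground atom is a predicate applied to a tuple of terms from H, so the count is the sum over predicates of |H|^arity:
  Edge: 2^2 = 4;  Reach: 2^3 = 8;  Path: 2^2 = 4
Total ground atoms: 4 + 8 + 4 = 16.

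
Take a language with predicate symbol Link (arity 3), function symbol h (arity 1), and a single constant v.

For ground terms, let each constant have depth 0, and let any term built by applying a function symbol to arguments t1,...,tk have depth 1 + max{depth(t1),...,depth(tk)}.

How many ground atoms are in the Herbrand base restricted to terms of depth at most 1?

8

First count ground terms of depth ≤ 1.
Let N_k count ground terms of depth at most k. Each non-constant term of depth ≤ k is some function symbol applied to depth-≤(k−1) arguments, giving N_k = 1 + N_{k-1}.
N_0 = 1
N_1 = 1 + 1 = 2
So |H| = 2.
A ground atom is a predicate applied to a tuple of terms from H, so the count is the sum over predicates of |H|^arity:
  Link: 2^3 = 8
Total ground atoms: 8.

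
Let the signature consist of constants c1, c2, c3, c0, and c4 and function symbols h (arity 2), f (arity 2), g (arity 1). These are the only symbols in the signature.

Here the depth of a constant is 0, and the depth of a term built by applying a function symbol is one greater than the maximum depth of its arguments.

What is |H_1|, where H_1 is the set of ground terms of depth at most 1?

Count level by level. With function symbols h/2, f/2, g/1, the terms of depth ≤ k are the 5 constants together with each function applied to depth-≤(k−1) tuples, so N_k = 5 + N_{k-1}^2 + N_{k-1}^2 + N_{k-1}.
N_0 = 5
N_1 = 5 + 5^2 + 5^2 + 5 = 60

60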